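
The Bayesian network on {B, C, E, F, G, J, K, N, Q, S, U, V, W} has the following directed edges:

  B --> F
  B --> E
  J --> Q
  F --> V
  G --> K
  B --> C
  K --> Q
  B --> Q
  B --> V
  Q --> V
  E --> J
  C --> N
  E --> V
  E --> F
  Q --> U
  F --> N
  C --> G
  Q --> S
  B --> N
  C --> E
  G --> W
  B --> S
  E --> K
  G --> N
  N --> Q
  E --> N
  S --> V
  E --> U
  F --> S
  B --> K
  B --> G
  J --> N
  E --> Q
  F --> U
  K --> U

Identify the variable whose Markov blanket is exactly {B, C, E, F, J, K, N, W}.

The target node must have every member of {B, C, E, F, J, K, N, W} as a parent, child, or co-parent, and no others.
Parents of G: B, C; children: K, N, W; co-parents: B, C, E, F, J.
These exactly cover the given set, so the node is G.

G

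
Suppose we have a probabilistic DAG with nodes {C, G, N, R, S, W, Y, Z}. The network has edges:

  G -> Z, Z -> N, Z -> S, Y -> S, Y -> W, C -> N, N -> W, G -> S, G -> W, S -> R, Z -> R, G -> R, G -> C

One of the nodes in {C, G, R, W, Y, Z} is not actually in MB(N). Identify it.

Parents of N: C, Z.
N has child W.
For each child, the remaining parents (spouses of N):
  W: G, Y
MB(N) = {C, G, W, Y, Z}.
R is neither a parent, child, nor co-parent of N, so it does not belong.

R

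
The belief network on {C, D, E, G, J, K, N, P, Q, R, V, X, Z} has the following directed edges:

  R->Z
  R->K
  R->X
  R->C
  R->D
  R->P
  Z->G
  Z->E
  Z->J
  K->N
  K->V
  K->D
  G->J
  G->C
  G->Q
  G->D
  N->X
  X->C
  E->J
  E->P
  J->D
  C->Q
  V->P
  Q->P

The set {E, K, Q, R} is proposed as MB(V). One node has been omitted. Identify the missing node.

The Markov blanket of a node is its parents, its children, and the other parents of its children.
V's parents: K.
V has child P.
Other parents of V's children:
  P's other parents are E, Q, R.
MB(V) = {E, K, P, Q, R}.
Comparing with the claimed set, P is missing.

P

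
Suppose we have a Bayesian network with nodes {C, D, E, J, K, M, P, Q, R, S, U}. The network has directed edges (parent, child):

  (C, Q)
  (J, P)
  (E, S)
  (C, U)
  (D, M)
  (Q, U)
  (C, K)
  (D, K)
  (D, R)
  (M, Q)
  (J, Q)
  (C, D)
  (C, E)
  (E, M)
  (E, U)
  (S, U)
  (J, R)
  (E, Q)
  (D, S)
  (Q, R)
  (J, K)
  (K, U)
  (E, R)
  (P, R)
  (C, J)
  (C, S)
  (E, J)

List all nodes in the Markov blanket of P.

{D, E, J, Q, R}

Pa(P) = {J}.
Children of P: R.
Other parents of P's children:
  R's other parents are D, E, J, Q.
MB(P) = {D, E, J, Q, R}.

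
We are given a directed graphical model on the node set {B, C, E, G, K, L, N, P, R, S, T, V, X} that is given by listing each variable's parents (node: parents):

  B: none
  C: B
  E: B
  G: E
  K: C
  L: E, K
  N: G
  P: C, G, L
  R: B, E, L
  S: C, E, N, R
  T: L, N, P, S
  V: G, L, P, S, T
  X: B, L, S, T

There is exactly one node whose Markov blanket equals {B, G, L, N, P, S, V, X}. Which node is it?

T

The target node must have every member of {B, G, L, N, P, S, V, X} as a parent, child, or co-parent, and no others.
Parents of T: L, N, P, S; children: V, X; co-parents: B, G, L, P, S.
These exactly cover the given set, so the node is T.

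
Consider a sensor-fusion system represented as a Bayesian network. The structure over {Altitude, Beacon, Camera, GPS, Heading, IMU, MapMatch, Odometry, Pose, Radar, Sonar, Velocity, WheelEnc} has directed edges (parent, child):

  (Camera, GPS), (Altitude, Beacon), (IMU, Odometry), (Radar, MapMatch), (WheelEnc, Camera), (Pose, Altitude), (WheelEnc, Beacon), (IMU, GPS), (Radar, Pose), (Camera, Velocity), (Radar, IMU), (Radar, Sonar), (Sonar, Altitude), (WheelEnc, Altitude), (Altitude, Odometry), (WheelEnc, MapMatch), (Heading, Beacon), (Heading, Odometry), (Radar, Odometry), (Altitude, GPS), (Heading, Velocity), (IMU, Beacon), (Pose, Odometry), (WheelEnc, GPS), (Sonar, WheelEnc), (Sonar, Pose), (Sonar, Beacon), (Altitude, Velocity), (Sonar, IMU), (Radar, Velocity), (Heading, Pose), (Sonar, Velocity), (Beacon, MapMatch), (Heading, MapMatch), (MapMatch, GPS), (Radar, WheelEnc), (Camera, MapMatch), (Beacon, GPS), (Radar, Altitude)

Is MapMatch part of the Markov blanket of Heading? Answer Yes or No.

Yes

MapMatch is a child of Heading.
So MapMatch ∈ MB(Heading).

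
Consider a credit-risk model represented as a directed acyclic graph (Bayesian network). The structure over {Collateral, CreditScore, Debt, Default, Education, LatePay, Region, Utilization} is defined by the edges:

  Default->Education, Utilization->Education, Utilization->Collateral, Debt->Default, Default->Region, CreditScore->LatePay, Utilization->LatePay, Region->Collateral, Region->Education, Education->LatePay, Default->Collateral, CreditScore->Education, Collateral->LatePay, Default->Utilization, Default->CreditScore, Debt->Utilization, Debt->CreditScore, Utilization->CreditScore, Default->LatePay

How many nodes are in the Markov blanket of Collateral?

6

Collateral has parents Default, Region, Utilization.
Collateral's children: LatePay.
For each child, the remaining parents (spouses of Collateral):
  LatePay also has parents CreditScore, Default, Education, Utilization.
MB(Collateral) = {CreditScore, Default, Education, LatePay, Region, Utilization}, which has 6 nodes.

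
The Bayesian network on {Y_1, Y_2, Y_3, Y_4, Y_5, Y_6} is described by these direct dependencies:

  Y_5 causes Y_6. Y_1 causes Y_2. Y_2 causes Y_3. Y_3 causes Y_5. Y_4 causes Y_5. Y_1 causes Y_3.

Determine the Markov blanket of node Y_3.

Y_3 has parents Y_1, Y_2.
Children of Y_3: Y_5.
Co-parents of Y_3 (other parents of its children):
  Y_5's other parent is Y_4.
Taking the union gives {Y_1, Y_2, Y_4, Y_5}.

{Y_1, Y_2, Y_4, Y_5}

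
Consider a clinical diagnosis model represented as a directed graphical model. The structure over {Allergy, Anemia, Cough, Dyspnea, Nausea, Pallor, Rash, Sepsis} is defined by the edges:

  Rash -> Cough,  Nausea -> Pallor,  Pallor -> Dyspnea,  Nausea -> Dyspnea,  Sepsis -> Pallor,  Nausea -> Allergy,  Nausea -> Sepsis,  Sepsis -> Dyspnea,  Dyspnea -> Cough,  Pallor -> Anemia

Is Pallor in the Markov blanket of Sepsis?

Yes

Pallor is a child of Sepsis.
So Pallor ∈ MB(Sepsis).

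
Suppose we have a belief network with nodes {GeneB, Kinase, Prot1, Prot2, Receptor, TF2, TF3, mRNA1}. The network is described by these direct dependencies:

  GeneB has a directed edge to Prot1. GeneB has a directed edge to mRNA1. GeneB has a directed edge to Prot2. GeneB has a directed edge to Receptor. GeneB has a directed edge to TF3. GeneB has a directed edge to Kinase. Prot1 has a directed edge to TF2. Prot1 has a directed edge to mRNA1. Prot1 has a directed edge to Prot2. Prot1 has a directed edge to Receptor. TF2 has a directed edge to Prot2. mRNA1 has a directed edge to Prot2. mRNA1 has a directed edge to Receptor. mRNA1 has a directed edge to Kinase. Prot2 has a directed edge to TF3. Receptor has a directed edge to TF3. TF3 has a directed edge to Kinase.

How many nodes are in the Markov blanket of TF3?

The Markov blanket of a node is its parents, its children, and the other parents of its children.
TF3's children: Kinase.
Parents of TF3: GeneB, Prot2, Receptor.
Other parents of TF3's children:
  Kinase also has parents GeneB, mRNA1.
MB(TF3) = {GeneB, Kinase, Prot2, Receptor, mRNA1}, which has 5 nodes.

5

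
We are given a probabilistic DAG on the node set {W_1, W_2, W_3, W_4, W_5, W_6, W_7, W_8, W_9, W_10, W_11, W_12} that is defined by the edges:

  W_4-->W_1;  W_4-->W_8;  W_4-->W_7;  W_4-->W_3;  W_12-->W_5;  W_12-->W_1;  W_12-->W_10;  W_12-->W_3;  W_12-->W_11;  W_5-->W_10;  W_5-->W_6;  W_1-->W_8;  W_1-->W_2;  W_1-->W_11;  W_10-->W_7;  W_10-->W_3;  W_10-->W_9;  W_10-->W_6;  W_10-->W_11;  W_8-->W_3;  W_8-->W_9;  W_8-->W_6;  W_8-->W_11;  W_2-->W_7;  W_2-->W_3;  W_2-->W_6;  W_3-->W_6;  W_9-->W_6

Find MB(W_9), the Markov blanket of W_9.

Pa(W_9) = {W_8, W_10}.
Children of W_9: W_6.
Other parents of W_9's children:
  W_6's other parents are W_2, W_3, W_5, W_8, W_10.
Taking the union gives {W_2, W_3, W_5, W_6, W_8, W_10}.

{W_2, W_3, W_5, W_6, W_8, W_10}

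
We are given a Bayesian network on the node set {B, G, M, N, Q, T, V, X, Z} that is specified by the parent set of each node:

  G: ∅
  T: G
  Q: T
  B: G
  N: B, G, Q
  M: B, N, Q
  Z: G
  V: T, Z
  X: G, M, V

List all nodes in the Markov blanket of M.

{B, G, N, Q, V, X}

M has parents B, N, Q.
M's children: X.
Parents of each child, excluding M:
  X's other parents are G, V.
Taking the union gives {B, G, N, Q, V, X}.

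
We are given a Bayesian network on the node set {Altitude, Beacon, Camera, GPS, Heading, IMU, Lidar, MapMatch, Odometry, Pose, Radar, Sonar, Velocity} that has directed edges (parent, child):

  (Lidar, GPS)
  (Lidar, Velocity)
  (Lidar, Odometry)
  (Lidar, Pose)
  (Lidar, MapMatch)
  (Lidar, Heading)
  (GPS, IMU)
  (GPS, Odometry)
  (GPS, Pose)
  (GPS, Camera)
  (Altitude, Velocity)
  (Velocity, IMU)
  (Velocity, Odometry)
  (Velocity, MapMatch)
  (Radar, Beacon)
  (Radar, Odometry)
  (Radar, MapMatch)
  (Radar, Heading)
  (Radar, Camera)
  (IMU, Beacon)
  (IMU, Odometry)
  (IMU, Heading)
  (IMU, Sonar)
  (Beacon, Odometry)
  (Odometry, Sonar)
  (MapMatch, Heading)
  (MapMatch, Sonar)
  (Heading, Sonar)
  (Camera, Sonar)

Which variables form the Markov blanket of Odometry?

{Beacon, Camera, GPS, Heading, IMU, Lidar, MapMatch, Radar, Sonar, Velocity}

The Markov blanket of a node is its parents, its children, and the other parents of its children.
Odometry has parents Beacon, GPS, IMU, Lidar, Radar, Velocity.
Ch(Odometry) = {Sonar}.
Parents of each child, excluding Odometry:
  Sonar: Camera, Heading, IMU, MapMatch
So the Markov blanket of Odometry is {Beacon, Camera, GPS, Heading, IMU, Lidar, MapMatch, Radar, Sonar, Velocity}.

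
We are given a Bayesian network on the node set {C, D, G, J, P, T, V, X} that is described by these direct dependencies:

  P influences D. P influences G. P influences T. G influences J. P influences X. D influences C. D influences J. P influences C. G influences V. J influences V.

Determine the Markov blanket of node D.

A node's Markov blanket = Pa ∪ Ch ∪ (parents of Ch other than the node itself).
D has parent P.
D has children C, J.
Co-parents of D (other parents of its children):
  parents(C) \ {D} = {P}.
  parents(J) \ {D} = {G}.
Taking the union gives {C, G, J, P}.

{C, G, J, P}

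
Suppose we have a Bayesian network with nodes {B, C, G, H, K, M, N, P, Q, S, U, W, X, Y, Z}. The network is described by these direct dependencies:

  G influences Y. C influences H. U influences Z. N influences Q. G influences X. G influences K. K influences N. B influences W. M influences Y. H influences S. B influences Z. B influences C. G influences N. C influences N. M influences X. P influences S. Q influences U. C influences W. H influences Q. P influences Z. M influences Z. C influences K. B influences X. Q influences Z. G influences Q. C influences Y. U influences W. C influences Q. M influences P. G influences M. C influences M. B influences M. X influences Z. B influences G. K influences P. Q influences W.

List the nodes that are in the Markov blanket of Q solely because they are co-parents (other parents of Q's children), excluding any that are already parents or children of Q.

{B, M, P, X}

Children of Q: U, W, Z.
  U: no additional parents.
  parents(W) \ {Q} = {B, C, U}.
  Z also has parents B, M, P, U, X.
Excluding nodes already adjacent to Q (C, G, H, N, U, W, Z), the co-parent-only contribution is {B, M, P, X}.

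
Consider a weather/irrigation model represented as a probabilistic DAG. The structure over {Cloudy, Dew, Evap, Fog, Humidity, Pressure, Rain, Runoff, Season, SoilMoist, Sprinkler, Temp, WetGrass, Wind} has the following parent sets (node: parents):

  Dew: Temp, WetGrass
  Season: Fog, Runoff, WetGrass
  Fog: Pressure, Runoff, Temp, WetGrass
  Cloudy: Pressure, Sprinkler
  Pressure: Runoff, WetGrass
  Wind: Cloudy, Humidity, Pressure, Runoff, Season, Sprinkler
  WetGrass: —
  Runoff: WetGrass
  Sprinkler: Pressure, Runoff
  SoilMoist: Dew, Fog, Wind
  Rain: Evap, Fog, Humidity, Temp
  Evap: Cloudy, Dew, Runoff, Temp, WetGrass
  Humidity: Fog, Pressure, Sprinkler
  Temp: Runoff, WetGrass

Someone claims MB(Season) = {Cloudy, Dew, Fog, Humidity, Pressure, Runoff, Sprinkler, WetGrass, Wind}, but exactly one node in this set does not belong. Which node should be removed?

Dew

A node's Markov blanket = Pa ∪ Ch ∪ (parents of Ch other than the node itself).
Ch(Season) = {Wind}.
Pa(Season) = {Fog, Runoff, WetGrass}.
For each child, the remaining parents (spouses of Season):
  Wind's other parents are Cloudy, Humidity, Pressure, Runoff, Sprinkler.
MB(Season) = {Cloudy, Fog, Humidity, Pressure, Runoff, Sprinkler, WetGrass, Wind}.
Dew is neither a parent, child, nor co-parent of Season, so it does not belong.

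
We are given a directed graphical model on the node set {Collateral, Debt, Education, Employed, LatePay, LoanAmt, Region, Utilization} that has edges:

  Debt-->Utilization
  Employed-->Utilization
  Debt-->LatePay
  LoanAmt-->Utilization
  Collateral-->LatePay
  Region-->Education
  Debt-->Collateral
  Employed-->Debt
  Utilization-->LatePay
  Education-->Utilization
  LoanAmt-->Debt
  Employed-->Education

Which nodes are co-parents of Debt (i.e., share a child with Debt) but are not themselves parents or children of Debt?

{Education}

Children of Debt: Collateral, LatePay, Utilization.
  Utilization: Education, Employed, LoanAmt
  Collateral: —
  LatePay: Collateral, Utilization
Excluding nodes already adjacent to Debt (Collateral, Employed, LatePay, LoanAmt, Utilization), the co-parent-only contribution is {Education}.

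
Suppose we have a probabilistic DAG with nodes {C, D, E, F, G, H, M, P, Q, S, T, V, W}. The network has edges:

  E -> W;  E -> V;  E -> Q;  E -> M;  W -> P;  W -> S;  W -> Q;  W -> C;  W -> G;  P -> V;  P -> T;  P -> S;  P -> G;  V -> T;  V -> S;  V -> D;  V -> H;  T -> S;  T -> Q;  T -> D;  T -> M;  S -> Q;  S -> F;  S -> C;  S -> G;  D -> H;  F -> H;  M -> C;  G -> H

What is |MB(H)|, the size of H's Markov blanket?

Pa(H) = {D, F, G, V}.
H has no children.
With no children, H has no spouses; the co-parent set is empty.
MB(H) = {D, F, G, V}, which has 4 nodes.

4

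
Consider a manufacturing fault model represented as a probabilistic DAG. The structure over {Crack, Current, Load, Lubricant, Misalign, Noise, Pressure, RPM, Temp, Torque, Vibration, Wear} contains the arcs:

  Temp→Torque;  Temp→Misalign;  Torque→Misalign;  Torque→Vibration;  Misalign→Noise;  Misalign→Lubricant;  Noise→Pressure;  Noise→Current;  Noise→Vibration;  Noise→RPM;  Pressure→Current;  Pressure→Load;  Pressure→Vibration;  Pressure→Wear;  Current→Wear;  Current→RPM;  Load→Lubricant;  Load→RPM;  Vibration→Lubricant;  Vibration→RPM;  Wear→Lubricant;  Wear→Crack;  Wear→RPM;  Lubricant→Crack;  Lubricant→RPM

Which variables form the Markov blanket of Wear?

The Markov blanket of a node is its parents, its children, and the other parents of its children.
Wear's parents: Current, Pressure.
Ch(Wear) = {Crack, Lubricant, RPM}.
Co-parents of Wear (other parents of its children):
  parents(Lubricant) \ {Wear} = {Load, Misalign, Vibration}.
  parents(Crack) \ {Wear} = {Lubricant}.
  parents(RPM) \ {Wear} = {Current, Load, Lubricant, Noise, Vibration}.
Taking the union gives {Crack, Current, Load, Lubricant, Misalign, Noise, Pressure, RPM, Vibration}.

{Crack, Current, Load, Lubricant, Misalign, Noise, Pressure, RPM, Vibration}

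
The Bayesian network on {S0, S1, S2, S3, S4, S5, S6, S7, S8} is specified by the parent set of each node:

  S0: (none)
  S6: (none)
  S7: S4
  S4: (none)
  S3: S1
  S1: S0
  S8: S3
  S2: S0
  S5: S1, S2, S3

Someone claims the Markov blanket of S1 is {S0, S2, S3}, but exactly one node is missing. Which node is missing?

The Markov blanket of a node is its parents, its children, and the other parents of its children.
Parents of S1: S0.
S1 has children S3, S5.
Parents of each child, excluding S1:
  S3: —
  S5: S2, S3
MB(S1) = {S0, S2, S3, S5}.
Comparing with the claimed set, S5 is missing.

S5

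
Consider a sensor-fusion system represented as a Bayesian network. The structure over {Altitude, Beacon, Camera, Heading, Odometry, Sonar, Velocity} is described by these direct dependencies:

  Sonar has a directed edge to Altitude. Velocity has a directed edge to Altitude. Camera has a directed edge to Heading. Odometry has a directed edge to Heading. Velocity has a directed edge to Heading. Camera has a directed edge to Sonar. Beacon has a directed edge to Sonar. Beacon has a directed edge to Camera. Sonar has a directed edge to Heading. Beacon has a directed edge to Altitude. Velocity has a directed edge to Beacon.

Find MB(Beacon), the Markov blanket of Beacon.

{Altitude, Camera, Sonar, Velocity}

Beacon's parents: Velocity.
Beacon's children: Altitude, Camera, Sonar.
Parents of each child, excluding Beacon:
  Camera: —
  Sonar: Camera
  Altitude: Sonar, Velocity
So the Markov blanket of Beacon is {Altitude, Camera, Sonar, Velocity}.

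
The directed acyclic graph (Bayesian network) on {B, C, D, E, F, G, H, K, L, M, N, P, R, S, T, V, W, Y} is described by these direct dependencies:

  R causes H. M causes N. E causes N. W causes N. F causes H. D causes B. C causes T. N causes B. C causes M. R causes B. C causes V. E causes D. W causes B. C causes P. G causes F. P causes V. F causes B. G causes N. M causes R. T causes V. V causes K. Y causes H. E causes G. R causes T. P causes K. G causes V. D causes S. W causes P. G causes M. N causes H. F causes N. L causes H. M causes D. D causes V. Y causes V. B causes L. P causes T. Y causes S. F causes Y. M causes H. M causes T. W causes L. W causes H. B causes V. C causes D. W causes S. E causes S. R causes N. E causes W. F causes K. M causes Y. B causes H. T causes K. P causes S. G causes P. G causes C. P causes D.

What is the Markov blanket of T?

{B, C, D, F, G, K, M, P, R, V, Y}

T's parents: C, M, P, R.
Children of T: K, V.
Co-parents of T (other parents of its children):
  V also has parents B, C, D, G, P, Y.
  K also has parents F, P, V.
MB(T) = {B, C, D, F, G, K, M, P, R, V, Y}.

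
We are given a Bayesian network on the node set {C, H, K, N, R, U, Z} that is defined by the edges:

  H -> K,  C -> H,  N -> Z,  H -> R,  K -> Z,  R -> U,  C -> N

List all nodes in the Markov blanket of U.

By definition, MB(U) is built from U's parents, U's children, and the co-parents of U.
U's parents: R.
Ch(U) = {}.
With no children, U has no spouses; the co-parent set is empty.
MB(U) = {R}.

{R}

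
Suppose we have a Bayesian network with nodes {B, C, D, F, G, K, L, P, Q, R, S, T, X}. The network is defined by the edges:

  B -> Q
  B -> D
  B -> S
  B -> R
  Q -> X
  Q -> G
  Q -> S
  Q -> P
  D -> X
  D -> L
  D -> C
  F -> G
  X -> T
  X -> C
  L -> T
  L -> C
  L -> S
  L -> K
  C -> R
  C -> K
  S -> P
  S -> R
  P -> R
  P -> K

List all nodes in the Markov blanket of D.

{B, C, L, Q, X}

Pa(D) = {B}.
D's children: C, L, X.
Other parents of D's children:
  parents(X) \ {D} = {Q}.
  L: no additional parents.
  parents(C) \ {D} = {L, X}.
MB(D) = {B, C, L, Q, X}.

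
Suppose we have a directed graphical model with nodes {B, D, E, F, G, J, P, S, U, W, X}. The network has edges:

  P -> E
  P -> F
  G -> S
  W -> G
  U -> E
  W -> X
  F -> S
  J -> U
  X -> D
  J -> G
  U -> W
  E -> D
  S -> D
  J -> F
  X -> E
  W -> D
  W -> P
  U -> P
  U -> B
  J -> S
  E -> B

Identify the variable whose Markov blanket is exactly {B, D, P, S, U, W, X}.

The target node must have every member of {B, D, P, S, U, W, X} as a parent, child, or co-parent, and no others.
Parents of E: P, U, X; children: B, D; co-parents: S, U, W, X.
These exactly cover the given set, so the node is E.

E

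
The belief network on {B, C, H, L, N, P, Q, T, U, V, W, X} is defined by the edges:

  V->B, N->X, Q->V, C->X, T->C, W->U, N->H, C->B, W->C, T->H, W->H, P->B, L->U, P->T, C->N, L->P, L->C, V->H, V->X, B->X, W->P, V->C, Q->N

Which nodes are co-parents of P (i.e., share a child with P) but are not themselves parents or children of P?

Children of P: B, T.
  T has no other parent.
  parents(B) \ {P} = {C, V}.
Excluding nodes already adjacent to P (B, L, T, W), the co-parent-only contribution is {C, V}.

{C, V}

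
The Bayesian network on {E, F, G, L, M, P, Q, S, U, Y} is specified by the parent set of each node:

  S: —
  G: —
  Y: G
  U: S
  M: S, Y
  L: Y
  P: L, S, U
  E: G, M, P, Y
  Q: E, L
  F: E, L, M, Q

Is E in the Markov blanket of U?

U's children: P.
Pa(U) = {S}.
Co-parents of U (other parents of its children):
  P also has parents L, S.
MB(U) = {L, P, S}; E is not in this set.

No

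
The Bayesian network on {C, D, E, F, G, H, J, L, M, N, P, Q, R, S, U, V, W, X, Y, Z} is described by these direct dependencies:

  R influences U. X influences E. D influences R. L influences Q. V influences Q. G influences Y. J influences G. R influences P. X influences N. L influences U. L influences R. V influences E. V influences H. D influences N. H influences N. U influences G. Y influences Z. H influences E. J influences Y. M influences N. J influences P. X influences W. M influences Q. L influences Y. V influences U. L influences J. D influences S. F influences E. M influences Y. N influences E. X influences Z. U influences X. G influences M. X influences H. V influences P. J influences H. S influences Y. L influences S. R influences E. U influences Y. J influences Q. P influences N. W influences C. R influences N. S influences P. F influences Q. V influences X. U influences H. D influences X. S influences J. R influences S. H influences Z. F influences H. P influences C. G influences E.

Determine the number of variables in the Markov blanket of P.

P has parents J, R, S, V.
Ch(P) = {C, N}.
Other parents of P's children:
  N's other parents are D, H, M, R, X.
  C also has parent W.
MB(P) = {C, D, H, J, M, N, R, S, V, W, X}, which has 11 nodes.

11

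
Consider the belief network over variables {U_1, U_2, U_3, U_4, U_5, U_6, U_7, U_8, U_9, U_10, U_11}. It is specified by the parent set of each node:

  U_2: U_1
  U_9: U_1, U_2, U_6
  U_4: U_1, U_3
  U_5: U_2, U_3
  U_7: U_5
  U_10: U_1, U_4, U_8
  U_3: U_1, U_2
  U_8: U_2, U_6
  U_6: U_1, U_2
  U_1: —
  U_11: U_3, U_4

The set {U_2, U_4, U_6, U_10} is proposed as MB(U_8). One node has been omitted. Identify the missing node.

U_1

Recall MB(v) = parents ∪ children ∪ spouses, where spouses are the other parents of v's children.
U_8's parents: U_2, U_6.
Ch(U_8) = {U_10}.
For each child, the remaining parents (spouses of U_8):
  U_10: U_1, U_4
MB(U_8) = {U_1, U_2, U_4, U_6, U_10}.
Comparing with the claimed set, U_1 is missing.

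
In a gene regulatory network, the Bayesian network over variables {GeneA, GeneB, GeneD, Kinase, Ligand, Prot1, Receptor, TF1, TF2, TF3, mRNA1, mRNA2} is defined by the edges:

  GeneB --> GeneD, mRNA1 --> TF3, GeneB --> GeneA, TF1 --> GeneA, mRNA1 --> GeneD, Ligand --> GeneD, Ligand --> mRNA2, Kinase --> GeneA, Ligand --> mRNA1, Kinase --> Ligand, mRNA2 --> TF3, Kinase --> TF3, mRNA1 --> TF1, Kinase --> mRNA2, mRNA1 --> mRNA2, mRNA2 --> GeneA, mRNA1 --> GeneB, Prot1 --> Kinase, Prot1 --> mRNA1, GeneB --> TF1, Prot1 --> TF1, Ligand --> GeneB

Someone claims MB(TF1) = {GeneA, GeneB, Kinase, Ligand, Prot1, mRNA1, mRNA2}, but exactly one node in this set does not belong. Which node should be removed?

The Markov blanket of a node is its parents, its children, and the other parents of its children.
TF1 has child GeneA.
TF1 has parents GeneB, Prot1, mRNA1.
For each child, the remaining parents (spouses of TF1):
  GeneA: GeneB, Kinase, mRNA2
MB(TF1) = {GeneA, GeneB, Kinase, Prot1, mRNA1, mRNA2}.
Ligand is neither a parent, child, nor co-parent of TF1, so it does not belong.

Ligand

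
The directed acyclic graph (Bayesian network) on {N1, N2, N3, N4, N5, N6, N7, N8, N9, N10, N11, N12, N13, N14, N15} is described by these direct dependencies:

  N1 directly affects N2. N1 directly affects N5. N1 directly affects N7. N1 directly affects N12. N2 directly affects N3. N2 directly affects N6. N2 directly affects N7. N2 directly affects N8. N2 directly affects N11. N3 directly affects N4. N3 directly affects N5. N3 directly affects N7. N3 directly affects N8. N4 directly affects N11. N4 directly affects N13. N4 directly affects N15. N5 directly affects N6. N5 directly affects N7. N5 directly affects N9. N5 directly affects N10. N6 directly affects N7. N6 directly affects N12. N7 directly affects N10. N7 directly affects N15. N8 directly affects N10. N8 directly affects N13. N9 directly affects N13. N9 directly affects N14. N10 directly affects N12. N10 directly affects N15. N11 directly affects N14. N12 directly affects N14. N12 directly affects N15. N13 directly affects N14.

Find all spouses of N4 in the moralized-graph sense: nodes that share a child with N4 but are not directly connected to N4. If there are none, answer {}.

{N2, N7, N8, N9, N10, N12}

Children of N4: N11, N13, N15.
  N11: N2
  N13: N8, N9
  N15: N7, N10, N12
Excluding nodes already adjacent to N4 (N3, N11, N13, N15), the co-parent-only contribution is {N2, N7, N8, N9, N10, N12}.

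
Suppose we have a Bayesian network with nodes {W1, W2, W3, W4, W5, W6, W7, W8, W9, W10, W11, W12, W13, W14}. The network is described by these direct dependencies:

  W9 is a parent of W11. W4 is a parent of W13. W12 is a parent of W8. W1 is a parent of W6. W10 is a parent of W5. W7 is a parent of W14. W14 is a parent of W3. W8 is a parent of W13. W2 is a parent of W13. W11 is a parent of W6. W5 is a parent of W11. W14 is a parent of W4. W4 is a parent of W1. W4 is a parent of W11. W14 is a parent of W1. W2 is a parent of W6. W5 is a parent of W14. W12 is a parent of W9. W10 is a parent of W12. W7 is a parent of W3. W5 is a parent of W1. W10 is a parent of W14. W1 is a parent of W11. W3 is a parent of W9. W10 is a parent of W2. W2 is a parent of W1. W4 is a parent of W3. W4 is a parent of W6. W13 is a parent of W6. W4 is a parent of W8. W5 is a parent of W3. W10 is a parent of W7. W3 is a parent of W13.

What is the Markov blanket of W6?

{W1, W2, W4, W11, W13}

The Markov blanket of a node is its parents, its children, and the other parents of its children.
W6's parents: W1, W2, W4, W11, W13.
W6's children: none.
With no children, W6 has no spouses; the co-parent set is empty.
Union: {W1, W2, W4, W11, W13} ∪ {} ∪ {} = {W1, W2, W4, W11, W13}.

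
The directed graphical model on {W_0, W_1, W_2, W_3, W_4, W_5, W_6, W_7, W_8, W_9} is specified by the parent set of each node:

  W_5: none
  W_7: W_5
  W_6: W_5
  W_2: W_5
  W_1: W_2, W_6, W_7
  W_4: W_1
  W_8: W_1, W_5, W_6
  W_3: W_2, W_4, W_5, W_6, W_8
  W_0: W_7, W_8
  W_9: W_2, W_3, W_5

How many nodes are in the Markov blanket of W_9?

W_9's parents: W_2, W_3, W_5.
Ch(W_9) = {}.
W_9 has no children, so there are no co-parents.
MB(W_9) = {W_2, W_3, W_5}, which has 3 nodes.

3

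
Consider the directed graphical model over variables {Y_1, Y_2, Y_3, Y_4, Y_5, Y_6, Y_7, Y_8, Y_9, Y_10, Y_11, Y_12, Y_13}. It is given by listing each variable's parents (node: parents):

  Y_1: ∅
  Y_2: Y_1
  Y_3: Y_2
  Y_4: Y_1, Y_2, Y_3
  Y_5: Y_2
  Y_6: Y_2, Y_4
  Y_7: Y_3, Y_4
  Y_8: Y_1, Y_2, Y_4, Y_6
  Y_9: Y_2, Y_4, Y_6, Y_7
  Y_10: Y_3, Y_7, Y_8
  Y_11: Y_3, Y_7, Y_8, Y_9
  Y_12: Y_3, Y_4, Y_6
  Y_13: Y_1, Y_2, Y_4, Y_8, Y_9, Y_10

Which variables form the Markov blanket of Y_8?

By definition, MB(Y_8) is built from Y_8's parents, Y_8's children, and the co-parents of Y_8.
Y_8 has parents Y_1, Y_2, Y_4, Y_6.
Ch(Y_8) = {Y_10, Y_11, Y_13}.
For each child, the remaining parents (spouses of Y_8):
  parents(Y_10) \ {Y_8} = {Y_3, Y_7}.
  Y_11 also has parents Y_3, Y_7, Y_9.
  parents(Y_13) \ {Y_8} = {Y_1, Y_2, Y_4, Y_9, Y_10}.
Taking the union gives {Y_1, Y_2, Y_3, Y_4, Y_6, Y_7, Y_9, Y_10, Y_11, Y_13}.

{Y_1, Y_2, Y_3, Y_4, Y_6, Y_7, Y_9, Y_10, Y_11, Y_13}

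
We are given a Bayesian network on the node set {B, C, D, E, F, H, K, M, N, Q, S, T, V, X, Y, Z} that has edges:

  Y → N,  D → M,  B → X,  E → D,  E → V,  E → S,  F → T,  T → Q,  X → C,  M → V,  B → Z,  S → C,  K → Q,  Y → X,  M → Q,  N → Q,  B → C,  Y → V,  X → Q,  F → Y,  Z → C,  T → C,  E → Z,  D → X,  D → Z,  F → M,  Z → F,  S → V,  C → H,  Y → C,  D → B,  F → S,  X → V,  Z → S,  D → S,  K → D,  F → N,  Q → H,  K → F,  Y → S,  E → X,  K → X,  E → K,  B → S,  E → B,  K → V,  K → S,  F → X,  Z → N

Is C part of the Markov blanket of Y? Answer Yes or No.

Yes

C is a child of Y.
So C ∈ MB(Y).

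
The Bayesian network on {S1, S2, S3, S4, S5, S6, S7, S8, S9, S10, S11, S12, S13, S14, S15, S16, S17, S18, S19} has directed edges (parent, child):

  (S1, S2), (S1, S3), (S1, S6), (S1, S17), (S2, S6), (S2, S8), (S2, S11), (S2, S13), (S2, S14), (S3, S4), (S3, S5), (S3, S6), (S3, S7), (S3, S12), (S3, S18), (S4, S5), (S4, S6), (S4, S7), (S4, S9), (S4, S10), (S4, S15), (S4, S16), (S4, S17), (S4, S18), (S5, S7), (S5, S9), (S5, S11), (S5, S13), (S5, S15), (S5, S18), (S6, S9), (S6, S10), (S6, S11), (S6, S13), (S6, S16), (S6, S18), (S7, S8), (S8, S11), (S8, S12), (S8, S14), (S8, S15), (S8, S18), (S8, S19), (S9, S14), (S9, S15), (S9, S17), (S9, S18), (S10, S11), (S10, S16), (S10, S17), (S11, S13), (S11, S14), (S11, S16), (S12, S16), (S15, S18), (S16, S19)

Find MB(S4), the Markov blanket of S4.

Recall MB(v) = parents ∪ children ∪ spouses, where spouses are the other parents of v's children.
Parents of S4: S3.
Ch(S4) = {S5, S6, S7, S9, S10, S15, S16, S17, S18}.
Other parents of S4's children:
  S5's other parent is S3.
  parents(S6) \ {S4} = {S1, S2, S3}.
  S7's other parents are S3, S5.
  S9 also has parents S5, S6.
  S10 also has parent S6.
  parents(S15) \ {S4} = {S5, S8, S9}.
  S16 also has parents S6, S10, S11, S12.
  parents(S17) \ {S4} = {S1, S9, S10}.
  S18's other parents are S3, S5, S6, S8, S9, S15.
So the Markov blanket of S4 is {S1, S2, S3, S5, S6, S7, S8, S9, S10, S11, S12, S15, S16, S17, S18}.

{S1, S2, S3, S5, S6, S7, S8, S9, S10, S11, S12, S15, S16, S17, S18}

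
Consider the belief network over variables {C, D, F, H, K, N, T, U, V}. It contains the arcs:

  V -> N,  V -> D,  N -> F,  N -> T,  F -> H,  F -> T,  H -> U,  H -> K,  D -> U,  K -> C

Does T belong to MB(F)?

Yes

T is a child of F.
So T ∈ MB(F).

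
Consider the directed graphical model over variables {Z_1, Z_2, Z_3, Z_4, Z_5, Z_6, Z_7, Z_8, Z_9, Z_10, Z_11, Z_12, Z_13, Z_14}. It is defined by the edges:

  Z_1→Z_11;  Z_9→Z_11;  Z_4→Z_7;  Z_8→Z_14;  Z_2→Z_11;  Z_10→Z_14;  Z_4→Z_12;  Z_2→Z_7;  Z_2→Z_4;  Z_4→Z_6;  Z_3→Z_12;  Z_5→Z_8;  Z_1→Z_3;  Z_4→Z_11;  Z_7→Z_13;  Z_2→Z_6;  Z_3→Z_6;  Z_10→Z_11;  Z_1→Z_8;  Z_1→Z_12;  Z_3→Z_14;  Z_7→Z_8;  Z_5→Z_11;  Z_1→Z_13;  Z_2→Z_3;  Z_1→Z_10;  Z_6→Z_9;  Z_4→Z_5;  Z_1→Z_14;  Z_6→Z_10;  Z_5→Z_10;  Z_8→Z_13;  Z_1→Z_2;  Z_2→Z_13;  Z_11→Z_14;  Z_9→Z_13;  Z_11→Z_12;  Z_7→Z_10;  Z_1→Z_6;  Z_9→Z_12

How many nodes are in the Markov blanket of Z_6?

A node's Markov blanket = Pa ∪ Ch ∪ (parents of Ch other than the node itself).
Parents of Z_6: Z_1, Z_2, Z_3, Z_4.
Ch(Z_6) = {Z_9, Z_10}.
For each child, the remaining parents (spouses of Z_6):
  Z_9 has no other parent.
  Z_10's other parents are Z_1, Z_5, Z_7.
MB(Z_6) = {Z_1, Z_2, Z_3, Z_4, Z_5, Z_7, Z_9, Z_10}, which has 8 nodes.

8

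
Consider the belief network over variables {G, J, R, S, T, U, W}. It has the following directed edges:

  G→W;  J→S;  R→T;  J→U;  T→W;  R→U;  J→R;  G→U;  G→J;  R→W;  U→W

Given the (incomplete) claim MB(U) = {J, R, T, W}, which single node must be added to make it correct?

G

U has parents G, J, R.
Ch(U) = {W}.
Other parents of U's children:
  W: G, R, T
MB(U) = {G, J, R, T, W}.
Comparing with the claimed set, G is missing.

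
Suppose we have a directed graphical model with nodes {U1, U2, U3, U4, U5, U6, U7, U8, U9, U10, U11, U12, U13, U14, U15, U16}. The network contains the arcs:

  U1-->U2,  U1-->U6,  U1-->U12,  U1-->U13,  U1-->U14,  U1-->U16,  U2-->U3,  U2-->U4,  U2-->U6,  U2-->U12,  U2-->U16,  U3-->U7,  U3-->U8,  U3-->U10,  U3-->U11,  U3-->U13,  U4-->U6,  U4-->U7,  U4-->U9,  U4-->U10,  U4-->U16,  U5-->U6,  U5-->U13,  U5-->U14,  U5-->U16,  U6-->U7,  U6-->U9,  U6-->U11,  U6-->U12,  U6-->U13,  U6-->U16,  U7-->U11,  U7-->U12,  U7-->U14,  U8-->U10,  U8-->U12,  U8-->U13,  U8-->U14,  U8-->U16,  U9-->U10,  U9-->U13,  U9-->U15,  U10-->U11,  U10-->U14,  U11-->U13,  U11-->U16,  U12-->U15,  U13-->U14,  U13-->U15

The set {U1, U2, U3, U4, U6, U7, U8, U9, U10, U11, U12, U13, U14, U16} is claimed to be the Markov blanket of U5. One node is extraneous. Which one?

U5 has no parents.
Children of U5: U6, U13, U14, U16.
Other parents of U5's children:
  parents(U6) \ {U5} = {U1, U2, U4}.
  U13's other parents are U1, U3, U6, U8, U9, U11.
  U14's other parents are U1, U7, U8, U10, U13.
  U16's other parents are U1, U2, U4, U6, U8, U11.
MB(U5) = {U1, U2, U3, U4, U6, U7, U8, U9, U10, U11, U13, U14, U16}.
U12 is neither a parent, child, nor co-parent of U5, so it does not belong.

U12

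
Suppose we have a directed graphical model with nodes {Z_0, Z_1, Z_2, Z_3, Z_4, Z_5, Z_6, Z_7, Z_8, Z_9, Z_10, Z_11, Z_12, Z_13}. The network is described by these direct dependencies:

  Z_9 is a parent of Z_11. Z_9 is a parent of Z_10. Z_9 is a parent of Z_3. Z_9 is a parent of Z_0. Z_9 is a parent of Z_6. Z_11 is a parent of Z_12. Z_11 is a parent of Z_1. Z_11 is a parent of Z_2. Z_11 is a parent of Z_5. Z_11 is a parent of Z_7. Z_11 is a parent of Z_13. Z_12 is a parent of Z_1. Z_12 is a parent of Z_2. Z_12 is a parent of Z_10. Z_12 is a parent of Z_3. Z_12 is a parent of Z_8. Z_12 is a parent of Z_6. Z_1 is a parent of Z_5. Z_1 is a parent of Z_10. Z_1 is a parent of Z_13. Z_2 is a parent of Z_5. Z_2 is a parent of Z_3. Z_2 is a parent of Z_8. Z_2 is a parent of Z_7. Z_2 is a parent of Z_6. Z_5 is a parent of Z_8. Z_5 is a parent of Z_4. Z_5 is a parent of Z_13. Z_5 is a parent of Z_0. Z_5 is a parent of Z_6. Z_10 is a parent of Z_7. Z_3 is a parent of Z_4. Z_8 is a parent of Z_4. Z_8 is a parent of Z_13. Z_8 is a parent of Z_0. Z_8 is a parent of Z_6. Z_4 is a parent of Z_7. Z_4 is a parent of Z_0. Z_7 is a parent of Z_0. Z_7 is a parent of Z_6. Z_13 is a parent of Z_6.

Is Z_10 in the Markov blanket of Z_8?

No

Z_8's parents: Z_2, Z_5, Z_12.
Z_8's children: Z_0, Z_4, Z_6, Z_13.
Co-parents of Z_8 (other parents of its children):
  Z_4: Z_3, Z_5
  Z_13: Z_1, Z_5, Z_11
  Z_0: Z_4, Z_5, Z_7, Z_9
  Z_6: Z_2, Z_5, Z_7, Z_9, Z_12, Z_13
MB(Z_8) = {Z_0, Z_1, Z_2, Z_3, Z_4, Z_5, Z_6, Z_7, Z_9, Z_11, Z_12, Z_13}; Z_10 is not in this set.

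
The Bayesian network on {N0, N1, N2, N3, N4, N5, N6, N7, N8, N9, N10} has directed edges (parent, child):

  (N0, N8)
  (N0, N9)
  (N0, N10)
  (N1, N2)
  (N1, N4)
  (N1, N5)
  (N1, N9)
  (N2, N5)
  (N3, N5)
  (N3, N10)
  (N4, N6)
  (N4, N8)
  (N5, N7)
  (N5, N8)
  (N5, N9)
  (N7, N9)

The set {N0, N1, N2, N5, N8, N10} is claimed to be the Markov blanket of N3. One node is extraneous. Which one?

Recall MB(v) = parents ∪ children ∪ spouses, where spouses are the other parents of v's children.
Pa(N3) = {}.
Ch(N3) = {N5, N10}.
Co-parents of N3 (other parents of its children):
  N5: N1, N2
  N10: N0
MB(N3) = {N0, N1, N2, N5, N10}.
N8 is neither a parent, child, nor co-parent of N3, so it does not belong.

N8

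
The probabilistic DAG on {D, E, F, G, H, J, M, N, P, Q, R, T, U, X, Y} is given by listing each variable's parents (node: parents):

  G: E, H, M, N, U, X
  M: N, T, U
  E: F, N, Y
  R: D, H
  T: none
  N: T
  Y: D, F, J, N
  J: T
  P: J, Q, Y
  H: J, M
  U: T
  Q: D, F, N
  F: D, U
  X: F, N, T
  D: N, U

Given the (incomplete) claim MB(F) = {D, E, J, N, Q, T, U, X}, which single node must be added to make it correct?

The Markov blanket of a node is its parents, its children, and the other parents of its children.
F's children: E, Q, X, Y.
F's parents: D, U.
For each child, the remaining parents (spouses of F):
  Q also has parents D, N.
  parents(X) \ {F} = {N, T}.
  parents(Y) \ {F} = {D, J, N}.
  E also has parents N, Y.
MB(F) = {D, E, J, N, Q, T, U, X, Y}.
Comparing with the claimed set, Y is missing.

Y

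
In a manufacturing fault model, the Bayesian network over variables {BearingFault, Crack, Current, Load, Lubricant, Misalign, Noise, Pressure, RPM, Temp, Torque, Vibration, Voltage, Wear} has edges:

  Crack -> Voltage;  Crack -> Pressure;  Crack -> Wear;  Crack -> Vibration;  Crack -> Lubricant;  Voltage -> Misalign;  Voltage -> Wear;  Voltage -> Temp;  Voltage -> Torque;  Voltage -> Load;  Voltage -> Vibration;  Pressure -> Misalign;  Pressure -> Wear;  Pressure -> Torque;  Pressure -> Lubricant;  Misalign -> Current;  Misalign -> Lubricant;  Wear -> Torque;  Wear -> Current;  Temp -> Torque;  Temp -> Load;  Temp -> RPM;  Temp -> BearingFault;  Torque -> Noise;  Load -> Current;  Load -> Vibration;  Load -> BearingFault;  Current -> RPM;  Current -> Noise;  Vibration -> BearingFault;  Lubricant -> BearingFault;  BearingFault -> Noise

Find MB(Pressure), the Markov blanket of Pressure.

The Markov blanket of a node is its parents, its children, and the other parents of its children.
Parents of Pressure: Crack.
Pressure has children Lubricant, Misalign, Torque, Wear.
Co-parents of Pressure (other parents of its children):
  Misalign also has parent Voltage.
  Wear also has parents Crack, Voltage.
  parents(Torque) \ {Pressure} = {Temp, Voltage, Wear}.
  Lubricant also has parents Crack, Misalign.
MB(Pressure) = {Crack, Lubricant, Misalign, Temp, Torque, Voltage, Wear}.

{Crack, Lubricant, Misalign, Temp, Torque, Voltage, Wear}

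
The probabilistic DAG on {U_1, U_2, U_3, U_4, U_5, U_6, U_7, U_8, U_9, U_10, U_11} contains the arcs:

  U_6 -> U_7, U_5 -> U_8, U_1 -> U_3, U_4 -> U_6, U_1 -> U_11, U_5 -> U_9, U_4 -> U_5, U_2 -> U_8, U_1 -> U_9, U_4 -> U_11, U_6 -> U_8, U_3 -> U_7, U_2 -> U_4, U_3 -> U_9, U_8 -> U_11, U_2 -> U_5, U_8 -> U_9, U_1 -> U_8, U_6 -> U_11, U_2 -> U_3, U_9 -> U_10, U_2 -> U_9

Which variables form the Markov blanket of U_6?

{U_1, U_2, U_3, U_4, U_5, U_7, U_8, U_11}

U_6's parents: U_4.
U_6 has children U_7, U_8, U_11.
Parents of each child, excluding U_6:
  U_7: U_3
  U_8: U_1, U_2, U_5
  U_11: U_1, U_4, U_8
Union: {U_4} ∪ {U_7, U_8, U_11} ∪ {U_1, U_2, U_3, U_4, U_5, U_8} = {U_1, U_2, U_3, U_4, U_5, U_7, U_8, U_11}.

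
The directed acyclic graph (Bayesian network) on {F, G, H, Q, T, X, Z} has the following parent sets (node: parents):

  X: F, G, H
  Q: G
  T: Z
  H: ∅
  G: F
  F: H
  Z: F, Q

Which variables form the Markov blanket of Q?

A node's Markov blanket = Pa ∪ Ch ∪ (parents of Ch other than the node itself).
Q's children: Z.
Pa(Q) = {G}.
Parents of each child, excluding Q:
  Z's other parent is F.
Taking the union gives {F, G, Z}.

{F, G, Z}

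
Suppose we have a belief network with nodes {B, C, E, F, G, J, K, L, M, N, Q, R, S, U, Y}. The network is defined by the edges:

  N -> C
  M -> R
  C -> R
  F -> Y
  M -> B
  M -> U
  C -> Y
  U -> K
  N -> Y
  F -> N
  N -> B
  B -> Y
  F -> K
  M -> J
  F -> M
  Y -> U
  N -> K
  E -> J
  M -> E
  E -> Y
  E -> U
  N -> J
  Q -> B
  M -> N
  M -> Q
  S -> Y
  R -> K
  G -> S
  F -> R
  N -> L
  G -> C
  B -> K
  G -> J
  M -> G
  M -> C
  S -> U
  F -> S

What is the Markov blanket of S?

{B, C, E, F, G, M, N, U, Y}

Recall MB(v) = parents ∪ children ∪ spouses, where spouses are the other parents of v's children.
S has children U, Y.
S's parents: F, G.
Parents of each child, excluding S:
  Y: B, C, E, F, N
  U: E, M, Y
Taking the union gives {B, C, E, F, G, M, N, U, Y}.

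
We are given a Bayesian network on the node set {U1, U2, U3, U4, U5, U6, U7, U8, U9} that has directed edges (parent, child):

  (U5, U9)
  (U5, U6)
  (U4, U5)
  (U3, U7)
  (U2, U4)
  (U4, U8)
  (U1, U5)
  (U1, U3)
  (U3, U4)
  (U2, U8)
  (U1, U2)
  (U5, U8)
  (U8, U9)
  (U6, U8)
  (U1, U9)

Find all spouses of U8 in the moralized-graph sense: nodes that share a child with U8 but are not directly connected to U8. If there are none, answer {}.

{U1}

Children of U8: U9.
  U9: U1, U5
Excluding nodes already adjacent to U8 (U2, U4, U5, U6, U9), the co-parent-only contribution is {U1}.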